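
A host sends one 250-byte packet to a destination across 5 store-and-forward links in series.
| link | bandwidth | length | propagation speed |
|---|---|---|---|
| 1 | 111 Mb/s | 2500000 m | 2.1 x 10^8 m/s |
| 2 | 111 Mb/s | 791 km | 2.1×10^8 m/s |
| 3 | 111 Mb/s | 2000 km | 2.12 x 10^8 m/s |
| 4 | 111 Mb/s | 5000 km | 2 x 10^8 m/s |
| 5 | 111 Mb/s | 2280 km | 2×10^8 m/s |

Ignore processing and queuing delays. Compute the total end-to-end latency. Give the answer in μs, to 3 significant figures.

L = 250 × 8 = 2000 bits.
Transmission delay per hop = L/R = 2000/111000000 = 18.018 μs; 5 hops → 90.0901 μs.
Propagation delays (d/s per hop): 11904.8, 3766.67, 9433.96, 25000, 11400 μs; sum = 61505.4 μs.
End-to-end = 61600 μs.

61600 μs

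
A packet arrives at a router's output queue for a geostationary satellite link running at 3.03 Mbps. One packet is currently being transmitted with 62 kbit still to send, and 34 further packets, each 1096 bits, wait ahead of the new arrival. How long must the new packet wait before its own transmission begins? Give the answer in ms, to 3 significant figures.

32.8 ms

Each queued packet: L/R = 1096/3030000 = 0.361716 ms.
34 queued → 12.2983 ms.
Plus remaining 62000 bits of current packet: 20.462 ms.
Queuing delay = 32.8 ms.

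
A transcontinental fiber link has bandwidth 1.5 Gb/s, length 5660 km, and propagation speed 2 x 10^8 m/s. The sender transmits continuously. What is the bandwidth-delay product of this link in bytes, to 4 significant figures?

5306000 bytes

Propagation delay = 5660000 / 200000000 = 0.0283 s.
BDP = R × t_prop = 1500000000 × 0.0283 = 42450000 bits.
In bytes: 42450000/8 = 5306000 bytes.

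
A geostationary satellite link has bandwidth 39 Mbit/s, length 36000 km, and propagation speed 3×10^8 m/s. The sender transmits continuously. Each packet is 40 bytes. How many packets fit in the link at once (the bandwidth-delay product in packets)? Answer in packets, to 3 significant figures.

Propagation delay = 36000000 / 300000000 = 0.12 s.
BDP = R × t_prop = 39000000 × 0.12 = 4680000 bits.
In packets of 320 bits: 14600 packets.

14600 packets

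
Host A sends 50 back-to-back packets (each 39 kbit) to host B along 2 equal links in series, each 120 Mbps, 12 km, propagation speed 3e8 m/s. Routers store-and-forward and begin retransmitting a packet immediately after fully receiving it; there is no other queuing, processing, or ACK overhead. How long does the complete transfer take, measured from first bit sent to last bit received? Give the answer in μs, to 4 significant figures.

16660 μs

Per-hop transmission t_tx = L/R = 39000/120000000 = 325 μs.
Per-hop propagation t_prop = 12000/300000000 = 40 μs.
Pipeline fill: first packet needs 2·t_tx to clear all hops; remaining 49 packets each add one t_tx.
Total = (2+50-1)·t_tx + 2·t_prop = 51·325 + 2·40 = 16660 μs.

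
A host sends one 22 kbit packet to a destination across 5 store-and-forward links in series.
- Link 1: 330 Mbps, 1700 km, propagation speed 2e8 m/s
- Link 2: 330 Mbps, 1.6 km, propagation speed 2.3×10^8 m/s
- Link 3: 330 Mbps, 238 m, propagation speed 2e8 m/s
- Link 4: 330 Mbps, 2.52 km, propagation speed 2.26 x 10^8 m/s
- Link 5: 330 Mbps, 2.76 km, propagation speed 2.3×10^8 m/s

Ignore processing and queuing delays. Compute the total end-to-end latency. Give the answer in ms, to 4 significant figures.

8.865 ms

L = 22000 bits.
Transmission delay per hop = L/R = 22000/330000000 = 0.0666667 ms; 5 hops → 0.333333 ms.
Propagation delays (d/s per hop): 8.5, 0.00695652, 0.00119, 0.0111504, 0.012 ms; sum = 8.5313 ms.
End-to-end = 8.865 ms.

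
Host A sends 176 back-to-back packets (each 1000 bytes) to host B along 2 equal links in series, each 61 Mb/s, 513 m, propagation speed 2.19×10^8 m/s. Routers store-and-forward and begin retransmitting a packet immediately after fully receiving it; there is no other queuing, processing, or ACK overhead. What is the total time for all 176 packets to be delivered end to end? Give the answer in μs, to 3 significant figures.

Per-hop transmission t_tx = L/R = 8000/61000000 = 131.148 μs.
Per-hop propagation t_prop = 513/219000000 = 2.34247 μs.
Pipeline fill: first packet needs 2·t_tx to clear all hops; remaining 175 packets each add one t_tx.
Total = (2+176-1)·t_tx + 2·t_prop = 177·131.148 + 2·2.34247 = 23200 μs.

23200 μs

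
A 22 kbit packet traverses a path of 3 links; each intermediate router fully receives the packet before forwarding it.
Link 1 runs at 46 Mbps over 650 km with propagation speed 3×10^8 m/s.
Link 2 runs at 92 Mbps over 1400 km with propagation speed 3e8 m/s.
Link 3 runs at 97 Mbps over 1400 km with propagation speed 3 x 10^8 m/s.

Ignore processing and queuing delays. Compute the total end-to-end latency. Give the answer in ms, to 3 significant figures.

12.4 ms

L = 22000 bits.
Transmission delays (L/R per hop): 0.478261, 0.23913, 0.226804 ms; sum = 0.944195 ms.
Propagation delays (d/s per hop): 2.16667, 4.66667, 4.66667 ms; sum = 11.5 ms.
End-to-end = 12.4 ms.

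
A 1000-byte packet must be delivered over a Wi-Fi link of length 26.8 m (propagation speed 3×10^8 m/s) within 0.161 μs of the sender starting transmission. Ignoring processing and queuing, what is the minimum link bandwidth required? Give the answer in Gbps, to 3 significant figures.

L = 8000 bits.
Propagation delay = 26.8 / 300000000 = 0.0893333 μs.
Transmission budget = 0.161 − 0.0893333 = 0.0716667 μs.
R ≥ L / t_tx = 8000 bits / 7.16667e-08 s = 112 Gbps.

112 Gbps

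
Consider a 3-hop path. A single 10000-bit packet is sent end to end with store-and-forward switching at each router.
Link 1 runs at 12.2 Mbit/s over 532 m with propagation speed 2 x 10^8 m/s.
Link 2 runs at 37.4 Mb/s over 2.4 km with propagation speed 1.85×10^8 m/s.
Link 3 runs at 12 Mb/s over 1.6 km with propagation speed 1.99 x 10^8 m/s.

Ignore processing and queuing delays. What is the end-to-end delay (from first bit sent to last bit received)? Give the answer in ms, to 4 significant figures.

Transmission delays (L/R per hop): 0.819672, 0.26738, 0.833333 ms; sum = 1.92039 ms.
Propagation delays (d/s per hop): 0.00266, 0.012973, 0.0080402 ms; sum = 0.0236732 ms.
End-to-end = 1.944 ms.

1.944 ms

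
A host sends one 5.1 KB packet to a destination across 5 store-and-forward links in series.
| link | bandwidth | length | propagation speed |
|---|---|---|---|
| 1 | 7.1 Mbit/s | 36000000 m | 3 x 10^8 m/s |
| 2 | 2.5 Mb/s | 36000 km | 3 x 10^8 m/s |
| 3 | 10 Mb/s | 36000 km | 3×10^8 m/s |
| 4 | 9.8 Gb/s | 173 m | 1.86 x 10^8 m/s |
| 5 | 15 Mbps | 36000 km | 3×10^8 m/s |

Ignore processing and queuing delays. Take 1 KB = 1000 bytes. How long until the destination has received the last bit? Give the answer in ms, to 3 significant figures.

L = 40800 bits.
Transmission delays (L/R per hop): 5.74648, 16.32, 4.08, 0.00416327, 2.72 ms; sum = 28.8706 ms.
Propagation delays (d/s per hop): 120, 120, 120, 0.000930108, 120 ms; sum = 480.001 ms.
End-to-end = 509 ms.

509 ms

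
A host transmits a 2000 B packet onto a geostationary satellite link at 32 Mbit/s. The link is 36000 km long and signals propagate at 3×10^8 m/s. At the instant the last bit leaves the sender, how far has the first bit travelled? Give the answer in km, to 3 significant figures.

150 km

t_tx = L/R = 16000/32000000 = 0.0005 s.
Distance = s × t_tx = 300000000 × 0.0005 = 150 km.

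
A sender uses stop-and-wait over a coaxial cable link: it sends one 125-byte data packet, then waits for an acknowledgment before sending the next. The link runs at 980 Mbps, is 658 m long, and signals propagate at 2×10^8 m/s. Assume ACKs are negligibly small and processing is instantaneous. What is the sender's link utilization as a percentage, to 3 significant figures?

t_tx = L/R = 1000/980000000 = 1.02041e-06 s.
t_prop = 658/200000000 = 3.29e-06 s; RTT = 6.58e-06 s.
Cycle = t_tx + RTT = 7.60041e-06 s.
Utilization = t_tx / cycle = 1.02041e-06/7.60041e-06 = 13.4 %.

13.4 %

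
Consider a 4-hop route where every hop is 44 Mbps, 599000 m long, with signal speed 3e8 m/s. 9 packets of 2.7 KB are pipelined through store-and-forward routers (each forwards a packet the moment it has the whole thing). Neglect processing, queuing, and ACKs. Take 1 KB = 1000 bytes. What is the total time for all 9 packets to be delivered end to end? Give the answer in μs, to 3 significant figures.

Per-hop transmission t_tx = L/R = 21600/44000000 = 490.909 μs.
Per-hop propagation t_prop = 599000/300000000 = 1996.67 μs.
Pipeline fill: first packet needs 4·t_tx to clear all hops; remaining 8 packets each add one t_tx.
Total = (4+9-1)·t_tx + 4·t_prop = 12·490.909 + 4·1996.67 = 13900 μs.

13900 μs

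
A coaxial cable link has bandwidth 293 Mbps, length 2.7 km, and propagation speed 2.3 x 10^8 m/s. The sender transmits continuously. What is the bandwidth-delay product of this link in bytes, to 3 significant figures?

Propagation delay = 2700 / 2.3e+08 = 1.17391e-05 s.
BDP = R × t_prop = 293000000 × 1.17391e-05 = 3439.57 bits.
In bytes: 3439.57/8 = 430 bytes.

430 bytes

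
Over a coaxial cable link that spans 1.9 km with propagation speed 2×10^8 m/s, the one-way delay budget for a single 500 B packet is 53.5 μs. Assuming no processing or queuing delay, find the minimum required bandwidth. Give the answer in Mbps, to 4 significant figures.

L = 4000 bits.
Propagation delay = 1900 / 200000000 = 9.5 μs.
Transmission budget = 53.5 − 9.5 = 44 μs.
R ≥ L / t_tx = 4000 bits / 4.4e-05 s = 90.91 Mbps.

90.91 Mbps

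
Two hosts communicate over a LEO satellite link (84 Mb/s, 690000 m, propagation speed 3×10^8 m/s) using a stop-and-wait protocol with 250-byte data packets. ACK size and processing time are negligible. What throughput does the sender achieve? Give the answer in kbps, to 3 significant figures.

t_tx = L/R = 2000/84000000 = 2.38095e-05 s.
t_prop = 690000/300000000 = 0.0023 s; RTT = 0.0046 s.
Cycle = t_tx + RTT = 0.00462381 s.
Throughput = L / cycle = 2000 / 0.00462381 = 433 kbps.

433 kbps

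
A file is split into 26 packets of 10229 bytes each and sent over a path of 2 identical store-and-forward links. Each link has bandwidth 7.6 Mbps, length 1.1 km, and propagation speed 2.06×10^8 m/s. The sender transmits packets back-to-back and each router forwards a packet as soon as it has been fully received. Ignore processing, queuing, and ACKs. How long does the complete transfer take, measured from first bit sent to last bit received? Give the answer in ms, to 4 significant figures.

290.7 ms

Per-hop transmission t_tx = L/R = 81832/7600000 = 10.7674 ms.
Per-hop propagation t_prop = 1100/206000000 = 0.00533981 ms.
Pipeline fill: first packet needs 2·t_tx to clear all hops; remaining 25 packets each add one t_tx.
Total = (2+26-1)·t_tx + 2·t_prop = 27·10.7674 + 2·0.00533981 = 290.7 ms.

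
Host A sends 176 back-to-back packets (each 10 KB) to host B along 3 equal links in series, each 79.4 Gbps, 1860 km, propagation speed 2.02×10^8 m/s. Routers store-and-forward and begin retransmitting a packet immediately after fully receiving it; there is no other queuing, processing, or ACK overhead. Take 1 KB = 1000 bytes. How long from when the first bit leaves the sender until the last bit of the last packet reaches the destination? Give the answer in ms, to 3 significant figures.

Per-hop transmission t_tx = L/R = 80000/79400000000 = 0.00100756 ms.
Per-hop propagation t_prop = 1860000/202000000 = 9.20792 ms.
Pipeline fill: first packet needs 3·t_tx to clear all hops; remaining 175 packets each add one t_tx.
Total = (3+176-1)·t_tx + 3·t_prop = 178·0.00100756 + 3·9.20792 = 27.8 ms.

27.8 ms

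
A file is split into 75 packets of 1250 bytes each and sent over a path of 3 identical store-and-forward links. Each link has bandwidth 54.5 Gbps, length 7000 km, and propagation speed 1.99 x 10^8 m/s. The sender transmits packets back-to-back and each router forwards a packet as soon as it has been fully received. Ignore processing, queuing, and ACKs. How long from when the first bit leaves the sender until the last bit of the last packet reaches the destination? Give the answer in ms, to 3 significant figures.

Per-hop transmission t_tx = L/R = 10000/54500000000 = 0.000183486 ms.
Per-hop propagation t_prop = 7000000/199000000 = 35.1759 ms.
Pipeline fill: first packet needs 3·t_tx to clear all hops; remaining 74 packets each add one t_tx.
Total = (3+75-1)·t_tx + 3·t_prop = 77·0.000183486 + 3·35.1759 = 106 ms.

106 ms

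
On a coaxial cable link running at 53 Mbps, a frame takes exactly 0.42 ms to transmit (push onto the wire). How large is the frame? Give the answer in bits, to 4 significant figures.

L = R × t_tx = 53000000 b/s × 0.00042 s = 22260 bits.

22260 bits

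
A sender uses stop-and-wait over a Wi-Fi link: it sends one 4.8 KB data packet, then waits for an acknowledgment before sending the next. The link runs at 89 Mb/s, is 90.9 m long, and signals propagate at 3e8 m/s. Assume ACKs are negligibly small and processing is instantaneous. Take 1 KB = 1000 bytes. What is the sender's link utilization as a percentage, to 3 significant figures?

99.9 %

t_tx = L/R = 38400/89000000 = 0.000431461 s.
t_prop = 90.9/300000000 = 3.03e-07 s; RTT = 6.06e-07 s.
Cycle = t_tx + RTT = 0.000432067 s.
Utilization = t_tx / cycle = 0.000431461/0.000432067 = 99.9 %.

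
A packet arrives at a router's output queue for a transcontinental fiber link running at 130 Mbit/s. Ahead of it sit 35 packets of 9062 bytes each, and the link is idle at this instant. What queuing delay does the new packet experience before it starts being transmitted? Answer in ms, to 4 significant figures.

19.52 ms

Each queued packet: L/R = 72496/130000000 = 0.557662 ms.
35 queued → 19.5182 ms.
Queuing delay = 19.52 ms.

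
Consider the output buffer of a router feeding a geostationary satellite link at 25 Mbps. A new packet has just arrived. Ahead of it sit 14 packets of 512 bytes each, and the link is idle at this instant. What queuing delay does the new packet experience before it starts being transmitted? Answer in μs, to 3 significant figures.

2290 μs

Each queued packet: L/R = 4096/25000000 = 163.84 μs.
14 queued → 2293.76 μs.
Queuing delay = 2290 μs.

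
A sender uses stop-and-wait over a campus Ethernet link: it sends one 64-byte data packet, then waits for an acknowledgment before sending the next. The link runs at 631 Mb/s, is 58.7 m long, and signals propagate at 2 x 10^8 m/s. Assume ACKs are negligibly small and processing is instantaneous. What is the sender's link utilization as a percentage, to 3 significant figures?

58.0 %

t_tx = L/R = 512/631000000 = 8.1141e-07 s.
t_prop = 58.7/200000000 = 2.935e-07 s; RTT = 5.87e-07 s.
Cycle = t_tx + RTT = 1.39841e-06 s.
Utilization = t_tx / cycle = 8.1141e-07/1.39841e-06 = 58.0 %.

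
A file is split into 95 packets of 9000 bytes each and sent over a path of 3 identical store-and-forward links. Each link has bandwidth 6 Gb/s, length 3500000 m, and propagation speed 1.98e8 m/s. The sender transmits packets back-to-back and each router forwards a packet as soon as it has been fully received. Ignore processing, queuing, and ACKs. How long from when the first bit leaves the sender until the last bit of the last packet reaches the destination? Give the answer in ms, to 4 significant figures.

Per-hop transmission t_tx = L/R = 72000/6000000000 = 0.012 ms.
Per-hop propagation t_prop = 3500000/198000000 = 17.6768 ms.
Pipeline fill: first packet needs 3·t_tx to clear all hops; remaining 94 packets each add one t_tx.
Total = (3+95-1)·t_tx + 3·t_prop = 97·0.012 + 3·17.6768 = 54.19 ms.

54.19 ms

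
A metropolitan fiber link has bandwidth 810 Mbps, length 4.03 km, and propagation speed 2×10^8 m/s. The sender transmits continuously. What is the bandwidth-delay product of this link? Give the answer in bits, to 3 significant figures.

16300 bits

Propagation delay = 4030 / 200000000 = 2.015e-05 s.
BDP = R × t_prop = 810000000 × 2.015e-05 = 16321.5 bits.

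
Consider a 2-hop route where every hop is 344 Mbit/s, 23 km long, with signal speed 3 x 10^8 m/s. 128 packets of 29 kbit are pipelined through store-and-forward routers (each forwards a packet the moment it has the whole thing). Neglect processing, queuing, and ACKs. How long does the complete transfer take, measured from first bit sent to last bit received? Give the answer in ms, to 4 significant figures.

Per-hop transmission t_tx = L/R = 29000/344000000 = 0.0843023 ms.
Per-hop propagation t_prop = 23000/300000000 = 0.0766667 ms.
Pipeline fill: first packet needs 2·t_tx to clear all hops; remaining 127 packets each add one t_tx.
Total = (2+128-1)·t_tx + 2·t_prop = 129·0.0843023 + 2·0.0766667 = 11.03 ms.

11.03 ms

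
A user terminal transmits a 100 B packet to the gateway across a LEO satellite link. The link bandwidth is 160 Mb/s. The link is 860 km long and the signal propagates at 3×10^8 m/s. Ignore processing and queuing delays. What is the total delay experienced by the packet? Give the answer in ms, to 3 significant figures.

L = 100 × 8 = 800 bits.
Transmission delay = L/R = 800 / 160000000 = 0.005 ms.
Propagation delay = d/s = 860000 m / 300000000 m/s = 2.86667 ms.
Total = 2.87 ms.

2.87 ms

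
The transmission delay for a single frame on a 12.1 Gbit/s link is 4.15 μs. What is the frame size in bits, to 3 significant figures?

50200 bits

L = R × t_tx = 12100000000 b/s × 4.15e-06 s = 50215 bits.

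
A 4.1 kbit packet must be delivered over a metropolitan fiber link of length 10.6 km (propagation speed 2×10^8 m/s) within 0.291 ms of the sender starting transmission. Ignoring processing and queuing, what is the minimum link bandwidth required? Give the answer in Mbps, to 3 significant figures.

Propagation delay = 10600 / 200000000 = 0.053 ms.
Transmission budget = 0.291 − 0.053 = 0.238 ms.
R ≥ L / t_tx = 4100 bits / 0.000238 s = 17.2 Mbps.

17.2 Mbps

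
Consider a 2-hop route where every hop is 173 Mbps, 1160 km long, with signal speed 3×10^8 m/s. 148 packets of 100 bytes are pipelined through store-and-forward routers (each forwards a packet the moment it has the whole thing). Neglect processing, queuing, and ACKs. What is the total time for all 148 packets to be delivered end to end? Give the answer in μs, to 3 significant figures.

8420 μs

Per-hop transmission t_tx = L/R = 800/173000000 = 4.62428 μs.
Per-hop propagation t_prop = 1160000/300000000 = 3866.67 μs.
Pipeline fill: first packet needs 2·t_tx to clear all hops; remaining 147 packets each add one t_tx.
Total = (2+148-1)·t_tx + 2·t_prop = 149·4.62428 + 2·3866.67 = 8420 μs.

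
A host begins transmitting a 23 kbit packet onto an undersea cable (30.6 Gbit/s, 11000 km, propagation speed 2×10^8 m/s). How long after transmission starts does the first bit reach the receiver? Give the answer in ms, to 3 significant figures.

55.0 ms

First bit experiences only propagation delay: d/s = 11000000/200000000 = 55.0 ms.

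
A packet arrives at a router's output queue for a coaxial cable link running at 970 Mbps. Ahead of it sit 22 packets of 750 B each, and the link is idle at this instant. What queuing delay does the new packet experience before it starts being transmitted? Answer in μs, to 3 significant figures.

Each queued packet: L/R = 6000/970000000 = 6.18557 μs.
22 queued → 136.082 μs.
Queuing delay = 136 μs.

136 μs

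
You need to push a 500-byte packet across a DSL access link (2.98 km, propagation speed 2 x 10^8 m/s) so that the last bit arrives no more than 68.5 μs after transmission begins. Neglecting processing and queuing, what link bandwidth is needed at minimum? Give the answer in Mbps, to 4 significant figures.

L = 4000 bits.
Propagation delay = 2980 / 200000000 = 14.9 μs.
Transmission budget = 68.5 − 14.9 = 53.6 μs.
R ≥ L / t_tx = 4000 bits / 5.36e-05 s = 74.63 Mbps.

74.63 Mbps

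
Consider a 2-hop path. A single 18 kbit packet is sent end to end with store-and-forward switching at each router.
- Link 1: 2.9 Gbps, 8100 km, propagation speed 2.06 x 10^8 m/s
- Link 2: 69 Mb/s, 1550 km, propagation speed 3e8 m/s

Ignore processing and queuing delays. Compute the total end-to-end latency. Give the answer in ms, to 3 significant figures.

44.8 ms

L = 18000 bits.
Transmission delays (L/R per hop): 0.0062069, 0.26087 ms; sum = 0.267076 ms.
Propagation delays (d/s per hop): 39.3204, 5.16667 ms; sum = 44.4871 ms.
End-to-end = 44.8 ms.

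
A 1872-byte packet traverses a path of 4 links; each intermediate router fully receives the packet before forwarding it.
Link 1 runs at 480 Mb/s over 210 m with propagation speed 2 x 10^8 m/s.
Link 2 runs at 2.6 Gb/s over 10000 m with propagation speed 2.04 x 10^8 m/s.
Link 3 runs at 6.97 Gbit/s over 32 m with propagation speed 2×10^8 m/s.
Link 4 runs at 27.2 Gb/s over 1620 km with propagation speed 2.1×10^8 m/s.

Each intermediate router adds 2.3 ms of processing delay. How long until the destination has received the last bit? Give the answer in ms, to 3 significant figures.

14.7 ms

L = 1872 × 8 = 14976 bits.
Transmission delays (L/R per hop): 0.0312, 0.00576, 0.00214864, 0.000550588 ms; sum = 0.0396592 ms.
Propagation delays (d/s per hop): 0.00105, 0.0490196, 0.00016, 7.71429 ms; sum = 7.76452 ms.
Processing at 3 router(s): 3 × 2.3 ms = 6.9 ms.
End-to-end = 14.7 ms.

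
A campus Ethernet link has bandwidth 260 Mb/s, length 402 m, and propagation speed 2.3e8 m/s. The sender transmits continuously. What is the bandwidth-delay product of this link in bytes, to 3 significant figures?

56.8 bytes

Propagation delay = 402 / 2.3e+08 = 1.74783e-06 s.
BDP = R × t_prop = 260000000 × 1.74783e-06 = 454.435 bits.
In bytes: 454.435/8 = 56.8 bytes.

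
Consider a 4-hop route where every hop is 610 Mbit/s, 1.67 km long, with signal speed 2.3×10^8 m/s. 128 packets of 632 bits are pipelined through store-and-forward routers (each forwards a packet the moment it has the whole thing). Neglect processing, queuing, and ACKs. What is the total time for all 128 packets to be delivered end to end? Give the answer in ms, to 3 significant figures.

Per-hop transmission t_tx = L/R = 632/610000000 = 0.00103607 ms.
Per-hop propagation t_prop = 1670/2.3e+08 = 0.00726087 ms.
Pipeline fill: first packet needs 4·t_tx to clear all hops; remaining 127 packets each add one t_tx.
Total = (4+128-1)·t_tx + 4·t_prop = 131·0.00103607 + 4·0.00726087 = 0.165 ms.

0.165 ms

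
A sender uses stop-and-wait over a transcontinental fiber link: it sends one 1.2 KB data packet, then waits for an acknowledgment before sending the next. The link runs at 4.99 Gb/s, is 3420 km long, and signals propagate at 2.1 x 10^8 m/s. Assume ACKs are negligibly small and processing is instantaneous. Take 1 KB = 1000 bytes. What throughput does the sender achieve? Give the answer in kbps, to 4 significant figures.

t_tx = L/R = 9600/4990000000 = 1.92385e-06 s.
t_prop = 3420000/210000000 = 0.0162857 s; RTT = 0.0325714 s.
Cycle = t_tx + RTT = 0.0325734 s.
Throughput = L / cycle = 9600 / 0.0325734 = 294.7 kbps.

294.7 kbps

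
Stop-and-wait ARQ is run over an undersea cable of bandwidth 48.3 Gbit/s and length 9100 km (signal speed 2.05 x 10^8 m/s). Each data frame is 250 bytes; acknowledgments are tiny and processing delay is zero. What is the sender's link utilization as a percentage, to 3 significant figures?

0.0000466 %

t_tx = L/R = 2000/48300000000 = 4.14079e-08 s.
t_prop = 9100000/2.05e+08 = 0.0443902 s; RTT = 0.0887805 s.
Cycle = t_tx + RTT = 0.0887805 s.
Utilization = t_tx / cycle = 4.14079e-08/0.0887805 = 0.0000466 %.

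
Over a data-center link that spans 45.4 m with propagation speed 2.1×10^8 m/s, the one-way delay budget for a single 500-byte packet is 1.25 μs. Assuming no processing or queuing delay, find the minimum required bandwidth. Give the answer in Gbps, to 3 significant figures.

3.87 Gbps

L = 4000 bits.
Propagation delay = 45.4 / 210000000 = 0.21619 μs.
Transmission budget = 1.25 − 0.21619 = 1.03381 μs.
R ≥ L / t_tx = 4000 bits / 1.03381e-06 s = 3.87 Gbps.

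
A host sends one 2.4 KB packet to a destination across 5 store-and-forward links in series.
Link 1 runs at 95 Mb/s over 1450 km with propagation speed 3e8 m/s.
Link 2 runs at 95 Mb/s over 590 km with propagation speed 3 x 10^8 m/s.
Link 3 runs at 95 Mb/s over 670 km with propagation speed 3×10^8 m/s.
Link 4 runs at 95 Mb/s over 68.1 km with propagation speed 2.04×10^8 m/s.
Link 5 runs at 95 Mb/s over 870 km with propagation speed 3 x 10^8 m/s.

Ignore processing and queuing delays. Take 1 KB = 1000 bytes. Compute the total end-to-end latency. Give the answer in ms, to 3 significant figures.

L = 19200 bits.
Transmission delay per hop = L/R = 19200/95000000 = 0.202105 ms; 5 hops → 1.01053 ms.
Propagation delays (d/s per hop): 4.83333, 1.96667, 2.23333, 0.333824, 2.9 ms; sum = 12.2672 ms.
End-to-end = 13.3 ms.

13.3 ms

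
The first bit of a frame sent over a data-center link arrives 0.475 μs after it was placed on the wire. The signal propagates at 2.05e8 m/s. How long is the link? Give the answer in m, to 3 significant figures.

d = s × t_prop = 2.05e+08 × 4.75e-07 = 97.4 m.

97.4 m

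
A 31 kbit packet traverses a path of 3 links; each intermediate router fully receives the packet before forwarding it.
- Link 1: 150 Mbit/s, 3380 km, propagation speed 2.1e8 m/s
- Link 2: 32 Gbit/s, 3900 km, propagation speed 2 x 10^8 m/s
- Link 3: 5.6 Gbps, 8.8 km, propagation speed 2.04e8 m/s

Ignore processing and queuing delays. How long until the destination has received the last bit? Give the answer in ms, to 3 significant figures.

35.9 ms

L = 31000 bits.
Transmission delays (L/R per hop): 0.206667, 0.00096875, 0.00553571 ms; sum = 0.213171 ms.
Propagation delays (d/s per hop): 16.0952, 19.5, 0.0431373 ms; sum = 35.6384 ms.
End-to-end = 35.9 ms.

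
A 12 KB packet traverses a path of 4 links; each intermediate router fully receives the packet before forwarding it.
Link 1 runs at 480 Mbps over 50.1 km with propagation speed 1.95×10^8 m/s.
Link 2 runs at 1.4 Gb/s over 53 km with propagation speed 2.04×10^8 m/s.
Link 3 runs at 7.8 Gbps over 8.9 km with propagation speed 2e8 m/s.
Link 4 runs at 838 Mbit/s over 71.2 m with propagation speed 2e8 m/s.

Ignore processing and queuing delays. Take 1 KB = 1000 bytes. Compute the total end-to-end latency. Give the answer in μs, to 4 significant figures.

957.0 μs

L = 96000 bits.
Transmission delays (L/R per hop): 200, 68.5714, 12.3077, 114.558 μs; sum = 395.438 μs.
Propagation delays (d/s per hop): 256.923, 259.804, 44.5, 0.356 μs; sum = 561.583 μs.
End-to-end = 957.0 μs.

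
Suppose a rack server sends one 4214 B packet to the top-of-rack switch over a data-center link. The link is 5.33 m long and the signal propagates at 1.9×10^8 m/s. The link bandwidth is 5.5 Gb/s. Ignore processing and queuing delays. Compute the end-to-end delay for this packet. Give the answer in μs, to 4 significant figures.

6.158 μs

L = 4214 × 8 = 33712 bits.
Transmission delay = L/R = 33712 / 5500000000 = 6.12945 μs.
Propagation delay = d/s = 5.33 m / 190000000 m/s = 0.0280526 μs.
Total = 6.158 μs.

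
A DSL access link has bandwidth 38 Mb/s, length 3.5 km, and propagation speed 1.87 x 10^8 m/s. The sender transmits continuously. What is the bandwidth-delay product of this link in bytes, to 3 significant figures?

Propagation delay = 3500 / 187000000 = 1.87166e-05 s.
BDP = R × t_prop = 38000000 × 1.87166e-05 = 711.23 bits.
In bytes: 711.23/8 = 88.9 bytes.

88.9 bytes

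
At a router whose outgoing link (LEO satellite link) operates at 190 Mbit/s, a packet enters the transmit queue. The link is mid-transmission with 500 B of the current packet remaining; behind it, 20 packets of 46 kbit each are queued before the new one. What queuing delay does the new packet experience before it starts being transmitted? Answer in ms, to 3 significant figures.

4.86 ms

Each queued packet: L/R = 46000/190000000 = 0.242105 ms.
20 queued → 4.84211 ms.
Plus remaining 4000 bits of current packet: 0.0210526 ms.
Queuing delay = 4.86 ms.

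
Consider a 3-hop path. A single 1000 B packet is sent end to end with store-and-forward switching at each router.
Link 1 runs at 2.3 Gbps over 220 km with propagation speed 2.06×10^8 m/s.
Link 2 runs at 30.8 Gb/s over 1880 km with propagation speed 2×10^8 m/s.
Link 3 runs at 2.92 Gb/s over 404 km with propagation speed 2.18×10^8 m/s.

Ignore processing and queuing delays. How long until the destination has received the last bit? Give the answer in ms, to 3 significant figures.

L = 1000 × 8 = 8000 bits.
Transmission delays (L/R per hop): 0.00347826, 0.00025974, 0.00273973 ms; sum = 0.00647773 ms.
Propagation delays (d/s per hop): 1.06796, 9.4, 1.85321 ms; sum = 12.3212 ms.
End-to-end = 12.3 ms.

12.3 ms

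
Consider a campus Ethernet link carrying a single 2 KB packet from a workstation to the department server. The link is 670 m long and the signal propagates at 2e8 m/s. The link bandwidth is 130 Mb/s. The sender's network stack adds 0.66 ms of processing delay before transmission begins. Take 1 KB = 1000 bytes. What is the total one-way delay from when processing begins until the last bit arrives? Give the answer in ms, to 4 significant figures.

0.7864 ms

L = 16000 bits.
Transmission delay = L/R = 16000 / 130000000 = 0.123077 ms.
Propagation delay = d/s = 670 m / 200000000 m/s = 0.00335 ms.
Plus processing delay 0.66 ms = 0.66 ms.
Total = 0.7864 ms.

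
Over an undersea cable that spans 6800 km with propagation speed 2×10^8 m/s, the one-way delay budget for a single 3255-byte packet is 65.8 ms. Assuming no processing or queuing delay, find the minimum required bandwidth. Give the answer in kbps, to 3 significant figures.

819 kbps

L = 26040 bits.
Propagation delay = 6800000 / 200000000 = 34 ms.
Transmission budget = 65.8 − 34 = 31.8 ms.
R ≥ L / t_tx = 26040 bits / 0.0318 s = 819 kbps.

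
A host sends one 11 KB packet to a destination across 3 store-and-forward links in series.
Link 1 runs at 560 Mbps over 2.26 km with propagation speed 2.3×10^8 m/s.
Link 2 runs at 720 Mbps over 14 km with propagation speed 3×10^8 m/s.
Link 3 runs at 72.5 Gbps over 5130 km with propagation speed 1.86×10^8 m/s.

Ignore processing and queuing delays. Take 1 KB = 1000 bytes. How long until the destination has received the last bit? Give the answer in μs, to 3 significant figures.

L = 88000 bits.
Transmission delays (L/R per hop): 157.143, 122.222, 1.21379 μs; sum = 280.579 μs.
Propagation delays (d/s per hop): 9.82609, 46.6667, 27580.6 μs; sum = 27637.1 μs.
End-to-end = 27900 μs.

27900 μs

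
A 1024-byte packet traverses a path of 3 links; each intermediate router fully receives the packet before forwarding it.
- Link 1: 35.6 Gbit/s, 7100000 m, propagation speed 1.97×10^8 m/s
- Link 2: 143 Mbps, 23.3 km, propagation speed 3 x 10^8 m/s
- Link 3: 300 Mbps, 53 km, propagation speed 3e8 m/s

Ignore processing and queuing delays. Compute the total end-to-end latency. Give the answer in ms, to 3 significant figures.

36.4 ms

L = 1024 × 8 = 8192 bits.
Transmission delays (L/R per hop): 0.000230112, 0.0572867, 0.0273067 ms; sum = 0.0848235 ms.
Propagation delays (d/s per hop): 36.0406, 0.0776667, 0.176667 ms; sum = 36.2949 ms.
End-to-end = 36.4 ms.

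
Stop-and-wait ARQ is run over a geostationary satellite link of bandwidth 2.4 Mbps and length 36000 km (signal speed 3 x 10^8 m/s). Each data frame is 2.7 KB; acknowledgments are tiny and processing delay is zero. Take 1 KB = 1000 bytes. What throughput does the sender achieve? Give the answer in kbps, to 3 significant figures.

t_tx = L/R = 21600/2400000 = 0.009 s.
t_prop = 36000000/300000000 = 0.12 s; RTT = 0.24 s.
Cycle = t_tx + RTT = 0.249 s.
Throughput = L / cycle = 21600 / 0.249 = 86.7 kbps.

86.7 kbps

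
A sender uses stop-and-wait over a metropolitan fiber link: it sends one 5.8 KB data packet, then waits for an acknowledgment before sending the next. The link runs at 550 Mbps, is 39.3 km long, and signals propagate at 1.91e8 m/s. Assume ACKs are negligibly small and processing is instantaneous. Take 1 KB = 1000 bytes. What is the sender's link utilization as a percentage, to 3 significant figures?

t_tx = L/R = 46400/550000000 = 8.43636e-05 s.
t_prop = 39300/191000000 = 0.000205759 s; RTT = 0.000411518 s.
Cycle = t_tx + RTT = 0.000495882 s.
Utilization = t_tx / cycle = 8.43636e-05/0.000495882 = 17.0 %.

17.0 %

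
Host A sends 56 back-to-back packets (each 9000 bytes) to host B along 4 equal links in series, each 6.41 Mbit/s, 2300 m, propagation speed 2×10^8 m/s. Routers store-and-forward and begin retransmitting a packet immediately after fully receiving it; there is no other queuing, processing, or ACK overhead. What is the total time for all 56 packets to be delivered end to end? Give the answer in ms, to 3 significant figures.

Per-hop transmission t_tx = L/R = 72000/6410000 = 11.2324 ms.
Per-hop propagation t_prop = 2300/200000000 = 0.0115 ms.
Pipeline fill: first packet needs 4·t_tx to clear all hops; remaining 55 packets each add one t_tx.
Total = (4+56-1)·t_tx + 4·t_prop = 59·11.2324 + 4·0.0115 = 663 ms.

663 ms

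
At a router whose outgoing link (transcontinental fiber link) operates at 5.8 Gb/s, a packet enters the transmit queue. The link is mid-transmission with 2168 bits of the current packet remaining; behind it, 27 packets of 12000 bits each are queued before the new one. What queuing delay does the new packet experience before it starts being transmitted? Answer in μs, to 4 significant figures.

56.24 μs

Each queued packet: L/R = 12000/5800000000 = 2.06897 μs.
27 queued → 55.8621 μs.
Plus remaining 2168 bits of current packet: 0.373793 μs.
Queuing delay = 56.24 μs.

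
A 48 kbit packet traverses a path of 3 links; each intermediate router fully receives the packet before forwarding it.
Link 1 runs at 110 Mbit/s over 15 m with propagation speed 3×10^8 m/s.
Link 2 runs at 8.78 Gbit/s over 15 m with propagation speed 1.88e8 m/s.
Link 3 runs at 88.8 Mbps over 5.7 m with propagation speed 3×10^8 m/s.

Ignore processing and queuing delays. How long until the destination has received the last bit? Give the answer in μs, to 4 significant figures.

982.5 μs

L = 48000 bits.
Transmission delays (L/R per hop): 436.364, 5.46697, 540.541 μs; sum = 982.371 μs.
Propagation delays (d/s per hop): 0.05, 0.0797872, 0.019 μs; sum = 0.148787 μs.
End-to-end = 982.5 μs.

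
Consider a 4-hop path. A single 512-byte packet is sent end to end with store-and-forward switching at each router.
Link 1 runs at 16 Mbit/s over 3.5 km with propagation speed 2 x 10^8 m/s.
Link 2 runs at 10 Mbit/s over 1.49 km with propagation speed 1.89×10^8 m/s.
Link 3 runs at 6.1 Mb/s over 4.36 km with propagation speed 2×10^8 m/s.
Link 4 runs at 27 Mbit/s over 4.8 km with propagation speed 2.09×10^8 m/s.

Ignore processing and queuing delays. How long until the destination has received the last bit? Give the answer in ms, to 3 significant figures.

L = 512 × 8 = 4096 bits.
Transmission delays (L/R per hop): 0.256, 0.4096, 0.671475, 0.151704 ms; sum = 1.48878 ms.
Propagation delays (d/s per hop): 0.0175, 0.0078836, 0.0218, 0.0229665 ms; sum = 0.0701501 ms.
End-to-end = 1.56 ms.

1.56 ms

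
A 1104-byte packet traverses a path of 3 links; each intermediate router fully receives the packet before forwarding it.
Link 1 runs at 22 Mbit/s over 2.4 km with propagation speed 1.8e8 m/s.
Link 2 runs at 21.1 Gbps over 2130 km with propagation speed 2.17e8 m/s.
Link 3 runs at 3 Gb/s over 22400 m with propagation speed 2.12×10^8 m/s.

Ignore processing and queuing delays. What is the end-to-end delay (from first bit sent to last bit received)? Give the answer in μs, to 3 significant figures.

L = 1104 × 8 = 8832 bits.
Transmission delays (L/R per hop): 401.455, 0.418578, 2.944 μs; sum = 404.817 μs.
Propagation delays (d/s per hop): 13.3333, 9815.67, 105.66 μs; sum = 9934.66 μs.
End-to-end = 10300 μs.

10300 μs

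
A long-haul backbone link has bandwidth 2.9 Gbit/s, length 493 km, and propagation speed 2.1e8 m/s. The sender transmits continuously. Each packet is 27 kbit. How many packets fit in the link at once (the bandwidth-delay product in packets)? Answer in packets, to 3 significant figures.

Propagation delay = 493000 / 210000000 = 0.00234762 s.
BDP = R × t_prop = 2900000000 × 0.00234762 = 6808100 bits.
In packets of 27000 bits: 252 packets.

252 packets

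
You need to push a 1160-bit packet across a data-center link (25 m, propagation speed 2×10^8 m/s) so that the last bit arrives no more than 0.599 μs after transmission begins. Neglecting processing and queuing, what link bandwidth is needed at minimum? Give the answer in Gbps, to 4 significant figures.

Propagation delay = 25 / 200000000 = 0.125 μs.
Transmission budget = 0.599 − 0.125 = 0.474 μs.
R ≥ L / t_tx = 1160 bits / 4.74e-07 s = 2.447 Gbps.

2.447 Gbps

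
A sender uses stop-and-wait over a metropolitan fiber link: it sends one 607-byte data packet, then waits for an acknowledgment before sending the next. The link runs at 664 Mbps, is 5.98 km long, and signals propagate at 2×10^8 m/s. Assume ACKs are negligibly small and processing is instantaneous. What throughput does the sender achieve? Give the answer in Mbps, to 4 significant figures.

t_tx = L/R = 4856/664000000 = 7.31325e-06 s.
t_prop = 5980/200000000 = 2.99e-05 s; RTT = 5.98e-05 s.
Cycle = t_tx + RTT = 6.71133e-05 s.
Throughput = L / cycle = 4856 / 6.71133e-05 = 72.36 Mbps.

72.36 Mbps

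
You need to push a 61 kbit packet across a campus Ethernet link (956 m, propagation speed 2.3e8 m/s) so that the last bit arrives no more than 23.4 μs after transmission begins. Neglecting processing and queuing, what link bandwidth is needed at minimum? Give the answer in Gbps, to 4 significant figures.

3.170 Gbps

Propagation delay = 956 / 2.3e+08 = 4.15652 μs.
Transmission budget = 23.4 − 4.15652 = 19.2435 μs.
R ≥ L / t_tx = 61000 bits / 1.92435e-05 s = 3.170 Gbps.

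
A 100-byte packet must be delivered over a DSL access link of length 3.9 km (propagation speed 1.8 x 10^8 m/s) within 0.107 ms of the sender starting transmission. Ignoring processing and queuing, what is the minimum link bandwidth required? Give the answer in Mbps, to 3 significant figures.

L = 800 bits.
Propagation delay = 3900 / 180000000 = 0.0216667 ms.
Transmission budget = 0.107 − 0.0216667 = 0.0853333 ms.
R ≥ L / t_tx = 800 bits / 8.53333e-05 s = 9.38 Mbps.

9.38 Mbps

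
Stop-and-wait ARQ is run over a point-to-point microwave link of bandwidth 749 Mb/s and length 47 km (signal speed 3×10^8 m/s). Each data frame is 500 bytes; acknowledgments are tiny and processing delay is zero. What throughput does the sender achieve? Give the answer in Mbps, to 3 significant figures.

t_tx = L/R = 4000/749000000 = 5.34045e-06 s.
t_prop = 47000/300000000 = 0.000156667 s; RTT = 0.000313333 s.
Cycle = t_tx + RTT = 0.000318674 s.
Throughput = L / cycle = 4000 / 0.000318674 = 12.6 Mbps.

12.6 Mbps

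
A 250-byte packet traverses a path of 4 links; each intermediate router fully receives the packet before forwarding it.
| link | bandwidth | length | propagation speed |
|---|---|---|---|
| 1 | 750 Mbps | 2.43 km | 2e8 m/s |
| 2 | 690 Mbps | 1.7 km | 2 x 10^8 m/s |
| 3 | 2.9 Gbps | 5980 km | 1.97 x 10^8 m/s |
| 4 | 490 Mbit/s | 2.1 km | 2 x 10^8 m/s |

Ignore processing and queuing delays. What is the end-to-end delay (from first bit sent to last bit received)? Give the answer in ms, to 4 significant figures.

L = 250 × 8 = 2000 bits.
Transmission delays (L/R per hop): 0.00266667, 0.00289855, 0.000689655, 0.00408163 ms; sum = 0.0103365 ms.
Propagation delays (d/s per hop): 0.01215, 0.0085, 30.3553, 0.0105 ms; sum = 30.3865 ms.
End-to-end = 30.40 ms.

30.40 ms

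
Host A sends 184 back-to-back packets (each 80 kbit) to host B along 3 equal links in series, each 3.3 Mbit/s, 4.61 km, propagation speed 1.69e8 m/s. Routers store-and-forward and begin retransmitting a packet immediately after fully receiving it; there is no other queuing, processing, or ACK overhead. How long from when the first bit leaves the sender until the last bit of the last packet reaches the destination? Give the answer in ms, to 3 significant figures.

4510 ms

Per-hop transmission t_tx = L/R = 80000/3300000 = 24.2424 ms.
Per-hop propagation t_prop = 4610/169000000 = 0.0272781 ms.
Pipeline fill: first packet needs 3·t_tx to clear all hops; remaining 183 packets each add one t_tx.
Total = (3+184-1)·t_tx + 3·t_prop = 186·24.2424 + 3·0.0272781 = 4510 ms.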